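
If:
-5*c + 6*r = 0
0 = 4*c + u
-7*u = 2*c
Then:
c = 0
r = 0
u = 0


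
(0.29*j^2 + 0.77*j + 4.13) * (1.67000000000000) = 0.4843*j^2 + 1.2859*j + 6.8971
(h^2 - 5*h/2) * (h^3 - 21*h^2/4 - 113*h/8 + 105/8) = h^5 - 31*h^4/4 - h^3 + 775*h^2/16 - 525*h/16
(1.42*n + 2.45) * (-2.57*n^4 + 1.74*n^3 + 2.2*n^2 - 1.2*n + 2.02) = -3.6494*n^5 - 3.8257*n^4 + 7.387*n^3 + 3.686*n^2 - 0.0716000000000001*n + 4.949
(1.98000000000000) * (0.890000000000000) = 1.76220000000000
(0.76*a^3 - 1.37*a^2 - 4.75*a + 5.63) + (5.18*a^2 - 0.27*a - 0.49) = 0.76*a^3 + 3.81*a^2 - 5.02*a + 5.14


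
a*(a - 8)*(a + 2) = a^3 - 6*a^2 - 16*a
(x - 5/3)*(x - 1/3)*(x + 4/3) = x^3 - 2*x^2/3 - 19*x/9 + 20/27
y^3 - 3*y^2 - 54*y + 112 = (y - 8)*(y - 2)*(y + 7)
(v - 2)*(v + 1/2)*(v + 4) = v^3 + 5*v^2/2 - 7*v - 4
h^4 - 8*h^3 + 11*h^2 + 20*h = h*(h - 5)*(h - 4)*(h + 1)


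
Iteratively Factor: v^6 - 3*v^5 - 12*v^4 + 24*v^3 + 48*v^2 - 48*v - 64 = (v + 1)*(v^5 - 4*v^4 - 8*v^3 + 32*v^2 + 16*v - 64) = (v - 2)*(v + 1)*(v^4 - 2*v^3 - 12*v^2 + 8*v + 32) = (v - 4)*(v - 2)*(v + 1)*(v^3 + 2*v^2 - 4*v - 8) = (v - 4)*(v - 2)*(v + 1)*(v + 2)*(v^2 - 4) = (v - 4)*(v - 2)^2*(v + 1)*(v + 2)*(v + 2)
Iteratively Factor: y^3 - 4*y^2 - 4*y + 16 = (y + 2)*(y^2 - 6*y + 8) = (y - 4)*(y + 2)*(y - 2)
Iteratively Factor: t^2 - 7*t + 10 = (t - 2)*(t - 5)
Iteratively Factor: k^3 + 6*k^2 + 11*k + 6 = (k + 2)*(k^2 + 4*k + 3) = (k + 1)*(k + 2)*(k + 3)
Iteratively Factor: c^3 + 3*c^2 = (c)*(c^2 + 3*c) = c^2*(c + 3)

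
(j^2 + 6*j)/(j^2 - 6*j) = (j + 6)/(j - 6)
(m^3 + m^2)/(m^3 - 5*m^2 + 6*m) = m*(m + 1)/(m^2 - 5*m + 6)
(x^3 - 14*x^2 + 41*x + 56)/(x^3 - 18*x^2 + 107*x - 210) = (x^2 - 7*x - 8)/(x^2 - 11*x + 30)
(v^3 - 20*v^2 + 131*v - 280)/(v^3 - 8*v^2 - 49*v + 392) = (v - 5)/(v + 7)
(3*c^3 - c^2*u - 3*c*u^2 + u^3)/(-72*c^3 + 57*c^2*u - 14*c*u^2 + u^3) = (-c^2 + u^2)/(24*c^2 - 11*c*u + u^2)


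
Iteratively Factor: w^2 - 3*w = (w - 3)*(w)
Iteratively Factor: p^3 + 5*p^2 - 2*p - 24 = (p + 3)*(p^2 + 2*p - 8) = (p - 2)*(p + 3)*(p + 4)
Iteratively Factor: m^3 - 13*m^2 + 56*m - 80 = (m - 4)*(m^2 - 9*m + 20) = (m - 4)^2*(m - 5)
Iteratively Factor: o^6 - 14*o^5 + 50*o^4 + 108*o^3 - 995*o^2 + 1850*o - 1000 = (o - 1)*(o^5 - 13*o^4 + 37*o^3 + 145*o^2 - 850*o + 1000) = (o - 2)*(o - 1)*(o^4 - 11*o^3 + 15*o^2 + 175*o - 500) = (o - 2)*(o - 1)*(o + 4)*(o^3 - 15*o^2 + 75*o - 125) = (o - 5)*(o - 2)*(o - 1)*(o + 4)*(o^2 - 10*o + 25) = (o - 5)^2*(o - 2)*(o - 1)*(o + 4)*(o - 5)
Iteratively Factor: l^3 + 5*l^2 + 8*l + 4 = (l + 2)*(l^2 + 3*l + 2) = (l + 2)^2*(l + 1)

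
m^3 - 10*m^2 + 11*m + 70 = (m - 7)*(m - 5)*(m + 2)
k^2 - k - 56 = (k - 8)*(k + 7)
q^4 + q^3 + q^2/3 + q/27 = q*(q + 1/3)^3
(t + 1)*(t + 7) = t^2 + 8*t + 7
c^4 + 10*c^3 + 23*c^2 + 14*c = c*(c + 1)*(c + 2)*(c + 7)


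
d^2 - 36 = (d - 6)*(d + 6)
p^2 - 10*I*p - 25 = (p - 5*I)^2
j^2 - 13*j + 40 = (j - 8)*(j - 5)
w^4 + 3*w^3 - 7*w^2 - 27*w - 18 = (w - 3)*(w + 1)*(w + 2)*(w + 3)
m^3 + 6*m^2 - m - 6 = (m - 1)*(m + 1)*(m + 6)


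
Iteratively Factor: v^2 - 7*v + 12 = (v - 3)*(v - 4)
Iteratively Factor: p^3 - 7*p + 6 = (p - 2)*(p^2 + 2*p - 3) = (p - 2)*(p + 3)*(p - 1)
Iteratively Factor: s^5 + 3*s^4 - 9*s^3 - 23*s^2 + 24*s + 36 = (s - 2)*(s^4 + 5*s^3 + s^2 - 21*s - 18) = (s - 2)*(s + 3)*(s^3 + 2*s^2 - 5*s - 6) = (s - 2)*(s + 3)^2*(s^2 - s - 2) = (s - 2)^2*(s + 3)^2*(s + 1)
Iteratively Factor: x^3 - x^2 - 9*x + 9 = (x - 1)*(x^2 - 9) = (x - 1)*(x + 3)*(x - 3)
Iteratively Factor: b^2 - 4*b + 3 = (b - 1)*(b - 3)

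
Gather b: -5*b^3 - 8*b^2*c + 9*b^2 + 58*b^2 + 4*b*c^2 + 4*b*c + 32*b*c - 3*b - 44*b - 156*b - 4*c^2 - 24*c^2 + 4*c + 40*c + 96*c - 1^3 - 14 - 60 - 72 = -5*b^3 + b^2*(67 - 8*c) + b*(4*c^2 + 36*c - 203) - 28*c^2 + 140*c - 147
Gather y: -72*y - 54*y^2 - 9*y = -54*y^2 - 81*y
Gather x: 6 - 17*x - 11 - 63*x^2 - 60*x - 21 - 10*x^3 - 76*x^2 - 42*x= -10*x^3 - 139*x^2 - 119*x - 26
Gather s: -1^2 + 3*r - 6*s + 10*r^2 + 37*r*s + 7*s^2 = 10*r^2 + 3*r + 7*s^2 + s*(37*r - 6) - 1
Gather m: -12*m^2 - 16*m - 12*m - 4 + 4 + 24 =-12*m^2 - 28*m + 24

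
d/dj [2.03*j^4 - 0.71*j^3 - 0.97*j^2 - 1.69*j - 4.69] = 8.12*j^3 - 2.13*j^2 - 1.94*j - 1.69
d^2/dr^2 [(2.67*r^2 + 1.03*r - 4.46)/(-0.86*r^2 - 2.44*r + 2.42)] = (-1.77635683940025e-15*r^4 + 9.68188000000001*r^3 - 13.549128*r^2 + 43.291368*r + 28.233352)/(0.636056*r^6 + 5.413872*r^5 + 9.990792*r^4 - 15.941984*r^3 - 28.113624*r^2 + 42.868848*r - 14.172488)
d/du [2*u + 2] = 2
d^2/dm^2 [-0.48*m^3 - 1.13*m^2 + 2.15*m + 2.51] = -2.88*m - 2.26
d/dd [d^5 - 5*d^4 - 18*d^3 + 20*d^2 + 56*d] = 5*d^4 - 20*d^3 - 54*d^2 + 40*d + 56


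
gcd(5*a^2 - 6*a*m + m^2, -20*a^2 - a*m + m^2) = 5*a - m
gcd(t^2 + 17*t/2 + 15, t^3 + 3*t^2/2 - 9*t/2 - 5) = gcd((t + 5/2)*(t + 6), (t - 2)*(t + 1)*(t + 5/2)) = t + 5/2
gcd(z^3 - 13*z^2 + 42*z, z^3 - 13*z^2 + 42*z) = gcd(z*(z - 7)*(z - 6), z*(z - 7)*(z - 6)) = z^3 - 13*z^2 + 42*z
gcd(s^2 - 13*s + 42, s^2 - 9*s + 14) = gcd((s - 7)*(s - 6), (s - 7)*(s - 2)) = s - 7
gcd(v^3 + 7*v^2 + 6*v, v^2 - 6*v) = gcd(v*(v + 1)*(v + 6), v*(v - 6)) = v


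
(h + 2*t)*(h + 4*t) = h^2 + 6*h*t + 8*t^2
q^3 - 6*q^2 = q^2*(q - 6)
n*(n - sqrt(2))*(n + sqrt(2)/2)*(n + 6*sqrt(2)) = n^4 + 11*sqrt(2)*n^3/2 - 7*n^2 - 6*sqrt(2)*n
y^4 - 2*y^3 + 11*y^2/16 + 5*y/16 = y*(y - 5/4)*(y - 1)*(y + 1/4)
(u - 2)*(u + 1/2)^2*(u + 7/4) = u^4 + 3*u^3/4 - 7*u^2/2 - 57*u/16 - 7/8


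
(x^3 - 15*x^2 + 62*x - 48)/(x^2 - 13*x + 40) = (x^2 - 7*x + 6)/(x - 5)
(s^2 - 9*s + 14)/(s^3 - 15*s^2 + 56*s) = (s - 2)/(s*(s - 8))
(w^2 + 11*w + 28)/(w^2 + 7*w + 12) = (w + 7)/(w + 3)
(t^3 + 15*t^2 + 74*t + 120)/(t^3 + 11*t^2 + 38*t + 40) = (t + 6)/(t + 2)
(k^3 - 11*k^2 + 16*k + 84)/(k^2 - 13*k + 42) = k + 2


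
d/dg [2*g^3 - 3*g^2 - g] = 6*g^2 - 6*g - 1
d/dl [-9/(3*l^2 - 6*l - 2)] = 54*(l - 1)/(-3*l^2 + 6*l + 2)^2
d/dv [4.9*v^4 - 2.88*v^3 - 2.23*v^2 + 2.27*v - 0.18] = 19.6*v^3 - 8.64*v^2 - 4.46*v + 2.27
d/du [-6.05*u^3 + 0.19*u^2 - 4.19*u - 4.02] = -18.15*u^2 + 0.38*u - 4.19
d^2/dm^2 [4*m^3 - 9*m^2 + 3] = 24*m - 18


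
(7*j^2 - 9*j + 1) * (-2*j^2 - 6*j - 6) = -14*j^4 - 24*j^3 + 10*j^2 + 48*j - 6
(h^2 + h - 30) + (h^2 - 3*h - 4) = 2*h^2 - 2*h - 34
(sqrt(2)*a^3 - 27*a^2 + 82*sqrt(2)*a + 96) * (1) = sqrt(2)*a^3 - 27*a^2 + 82*sqrt(2)*a + 96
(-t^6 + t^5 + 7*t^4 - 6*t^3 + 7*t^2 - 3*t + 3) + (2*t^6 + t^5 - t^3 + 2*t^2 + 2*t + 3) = t^6 + 2*t^5 + 7*t^4 - 7*t^3 + 9*t^2 - t + 6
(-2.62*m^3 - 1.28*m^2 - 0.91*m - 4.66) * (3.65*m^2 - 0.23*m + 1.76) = -9.563*m^5 - 4.0694*m^4 - 7.6383*m^3 - 19.0525*m^2 - 0.5298*m - 8.2016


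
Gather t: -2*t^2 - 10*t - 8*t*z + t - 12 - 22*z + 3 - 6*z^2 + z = -2*t^2 + t*(-8*z - 9) - 6*z^2 - 21*z - 9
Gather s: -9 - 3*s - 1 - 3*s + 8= -6*s - 2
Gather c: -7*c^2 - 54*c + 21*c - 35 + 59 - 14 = -7*c^2 - 33*c + 10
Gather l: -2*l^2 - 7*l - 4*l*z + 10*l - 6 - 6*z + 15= -2*l^2 + l*(3 - 4*z) - 6*z + 9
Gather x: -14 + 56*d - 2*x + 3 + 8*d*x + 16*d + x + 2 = 72*d + x*(8*d - 1) - 9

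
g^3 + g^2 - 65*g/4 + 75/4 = (g - 5/2)*(g - 3/2)*(g + 5)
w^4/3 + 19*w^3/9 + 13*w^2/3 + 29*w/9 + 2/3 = (w/3 + 1)*(w + 1/3)*(w + 1)*(w + 2)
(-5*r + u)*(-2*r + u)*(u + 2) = 10*r^2*u + 20*r^2 - 7*r*u^2 - 14*r*u + u^3 + 2*u^2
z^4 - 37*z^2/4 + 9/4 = (z - 3)*(z - 1/2)*(z + 1/2)*(z + 3)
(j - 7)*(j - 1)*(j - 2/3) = j^3 - 26*j^2/3 + 37*j/3 - 14/3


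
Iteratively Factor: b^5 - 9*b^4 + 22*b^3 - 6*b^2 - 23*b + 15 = (b + 1)*(b^4 - 10*b^3 + 32*b^2 - 38*b + 15) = (b - 5)*(b + 1)*(b^3 - 5*b^2 + 7*b - 3) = (b - 5)*(b - 1)*(b + 1)*(b^2 - 4*b + 3) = (b - 5)*(b - 1)^2*(b + 1)*(b - 3)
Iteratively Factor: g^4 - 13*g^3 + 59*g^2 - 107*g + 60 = (g - 4)*(g^3 - 9*g^2 + 23*g - 15) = (g - 5)*(g - 4)*(g^2 - 4*g + 3) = (g - 5)*(g - 4)*(g - 1)*(g - 3)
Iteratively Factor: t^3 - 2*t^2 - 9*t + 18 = (t + 3)*(t^2 - 5*t + 6) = (t - 3)*(t + 3)*(t - 2)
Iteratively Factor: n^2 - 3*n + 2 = (n - 1)*(n - 2)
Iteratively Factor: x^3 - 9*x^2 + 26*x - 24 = (x - 4)*(x^2 - 5*x + 6) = (x - 4)*(x - 3)*(x - 2)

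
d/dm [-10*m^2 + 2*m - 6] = 2 - 20*m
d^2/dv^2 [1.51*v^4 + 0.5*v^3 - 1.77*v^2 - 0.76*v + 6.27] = 18.12*v^2 + 3.0*v - 3.54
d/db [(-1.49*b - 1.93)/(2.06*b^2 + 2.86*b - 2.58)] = (3.0694*b^2 + 7.9516*b + 9.364)/(4.2436*b^4 + 11.7832*b^3 - 2.45*b^2 - 14.7576*b + 6.6564)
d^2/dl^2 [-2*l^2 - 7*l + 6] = -4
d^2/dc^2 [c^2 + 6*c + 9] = 2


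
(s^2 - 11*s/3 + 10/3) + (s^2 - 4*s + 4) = 2*s^2 - 23*s/3 + 22/3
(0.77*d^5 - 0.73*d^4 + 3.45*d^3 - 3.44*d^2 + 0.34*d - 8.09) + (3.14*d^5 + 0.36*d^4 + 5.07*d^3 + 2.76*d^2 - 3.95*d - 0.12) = 3.91*d^5 - 0.37*d^4 + 8.52*d^3 - 0.68*d^2 - 3.61*d - 8.21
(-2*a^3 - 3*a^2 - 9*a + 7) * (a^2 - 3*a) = -2*a^5 + 3*a^4 + 34*a^2 - 21*a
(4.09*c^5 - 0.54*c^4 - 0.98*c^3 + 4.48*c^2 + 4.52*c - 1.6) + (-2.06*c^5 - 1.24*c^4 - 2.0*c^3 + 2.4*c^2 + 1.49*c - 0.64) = 2.03*c^5 - 1.78*c^4 - 2.98*c^3 + 6.88*c^2 + 6.01*c - 2.24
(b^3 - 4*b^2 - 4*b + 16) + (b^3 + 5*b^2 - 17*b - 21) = 2*b^3 + b^2 - 21*b - 5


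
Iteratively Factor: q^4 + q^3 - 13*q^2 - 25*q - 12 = (q + 1)*(q^3 - 13*q - 12) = (q + 1)*(q + 3)*(q^2 - 3*q - 4) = (q + 1)^2*(q + 3)*(q - 4)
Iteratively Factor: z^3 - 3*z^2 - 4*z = (z + 1)*(z^2 - 4*z) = z*(z + 1)*(z - 4)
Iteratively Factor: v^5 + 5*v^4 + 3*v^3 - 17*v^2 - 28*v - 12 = (v + 1)*(v^4 + 4*v^3 - v^2 - 16*v - 12) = (v + 1)*(v + 2)*(v^3 + 2*v^2 - 5*v - 6) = (v + 1)^2*(v + 2)*(v^2 + v - 6) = (v - 2)*(v + 1)^2*(v + 2)*(v + 3)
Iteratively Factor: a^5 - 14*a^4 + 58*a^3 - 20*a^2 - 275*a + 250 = (a - 5)*(a^4 - 9*a^3 + 13*a^2 + 45*a - 50) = (a - 5)*(a + 2)*(a^3 - 11*a^2 + 35*a - 25) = (a - 5)^2*(a + 2)*(a^2 - 6*a + 5) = (a - 5)^2*(a - 1)*(a + 2)*(a - 5)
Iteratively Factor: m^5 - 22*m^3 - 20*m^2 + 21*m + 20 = (m - 1)*(m^4 + m^3 - 21*m^2 - 41*m - 20) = (m - 1)*(m + 1)*(m^3 - 21*m - 20) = (m - 1)*(m + 1)^2*(m^2 - m - 20) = (m - 1)*(m + 1)^2*(m + 4)*(m - 5)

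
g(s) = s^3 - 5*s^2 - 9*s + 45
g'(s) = 3*s^2 - 10*s - 9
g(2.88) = 1.50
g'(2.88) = -12.92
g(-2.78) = 9.89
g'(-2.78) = 41.99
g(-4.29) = -87.36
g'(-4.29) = 89.11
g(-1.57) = 42.94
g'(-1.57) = 14.09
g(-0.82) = 48.47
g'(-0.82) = 1.22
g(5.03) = 0.49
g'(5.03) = 16.60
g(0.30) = 41.88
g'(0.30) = -11.73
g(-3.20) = -10.17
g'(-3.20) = 53.72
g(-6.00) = -297.00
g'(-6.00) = 159.00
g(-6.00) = -297.00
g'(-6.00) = 159.00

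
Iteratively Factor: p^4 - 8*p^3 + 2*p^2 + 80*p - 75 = (p - 5)*(p^3 - 3*p^2 - 13*p + 15) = (p - 5)*(p - 1)*(p^2 - 2*p - 15) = (p - 5)*(p - 1)*(p + 3)*(p - 5)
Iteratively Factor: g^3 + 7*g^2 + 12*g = (g + 3)*(g^2 + 4*g) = (g + 3)*(g + 4)*(g)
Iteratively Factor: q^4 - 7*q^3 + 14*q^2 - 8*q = (q)*(q^3 - 7*q^2 + 14*q - 8) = q*(q - 2)*(q^2 - 5*q + 4) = q*(q - 2)*(q - 1)*(q - 4)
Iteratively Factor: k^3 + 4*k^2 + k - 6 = (k + 3)*(k^2 + k - 2) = (k + 2)*(k + 3)*(k - 1)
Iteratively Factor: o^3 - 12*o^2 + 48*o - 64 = (o - 4)*(o^2 - 8*o + 16) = (o - 4)^2*(o - 4)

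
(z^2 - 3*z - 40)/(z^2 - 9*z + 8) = (z + 5)/(z - 1)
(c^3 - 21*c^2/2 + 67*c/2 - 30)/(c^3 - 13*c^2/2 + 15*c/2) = (c - 4)/c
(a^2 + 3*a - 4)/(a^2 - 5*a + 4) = (a + 4)/(a - 4)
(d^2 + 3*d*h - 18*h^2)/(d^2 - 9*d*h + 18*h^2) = (d + 6*h)/(d - 6*h)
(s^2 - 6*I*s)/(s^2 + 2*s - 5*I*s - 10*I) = s*(s - 6*I)/(s^2 + s*(2 - 5*I) - 10*I)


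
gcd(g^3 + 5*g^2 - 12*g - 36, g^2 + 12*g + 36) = g + 6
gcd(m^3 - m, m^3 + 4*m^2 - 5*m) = m^2 - m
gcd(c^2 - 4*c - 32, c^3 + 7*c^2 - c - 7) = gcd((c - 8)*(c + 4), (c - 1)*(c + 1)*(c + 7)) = 1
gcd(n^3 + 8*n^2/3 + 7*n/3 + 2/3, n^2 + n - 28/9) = 1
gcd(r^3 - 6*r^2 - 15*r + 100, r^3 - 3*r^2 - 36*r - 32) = r + 4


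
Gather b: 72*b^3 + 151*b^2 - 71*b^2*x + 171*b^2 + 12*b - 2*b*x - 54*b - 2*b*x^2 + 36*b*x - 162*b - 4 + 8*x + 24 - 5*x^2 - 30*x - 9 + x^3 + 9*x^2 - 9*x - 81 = 72*b^3 + b^2*(322 - 71*x) + b*(-2*x^2 + 34*x - 204) + x^3 + 4*x^2 - 31*x - 70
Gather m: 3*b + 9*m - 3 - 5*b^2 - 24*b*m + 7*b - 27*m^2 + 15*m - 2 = -5*b^2 + 10*b - 27*m^2 + m*(24 - 24*b) - 5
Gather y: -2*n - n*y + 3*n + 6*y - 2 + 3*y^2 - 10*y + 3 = n + 3*y^2 + y*(-n - 4) + 1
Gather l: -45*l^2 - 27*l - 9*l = -45*l^2 - 36*l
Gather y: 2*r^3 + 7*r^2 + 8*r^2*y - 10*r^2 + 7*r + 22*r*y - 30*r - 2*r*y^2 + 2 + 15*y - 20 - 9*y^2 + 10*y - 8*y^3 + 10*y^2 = 2*r^3 - 3*r^2 - 23*r - 8*y^3 + y^2*(1 - 2*r) + y*(8*r^2 + 22*r + 25) - 18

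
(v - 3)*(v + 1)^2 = v^3 - v^2 - 5*v - 3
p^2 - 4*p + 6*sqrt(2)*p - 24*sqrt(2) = (p - 4)*(p + 6*sqrt(2))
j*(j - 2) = j^2 - 2*j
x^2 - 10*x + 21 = (x - 7)*(x - 3)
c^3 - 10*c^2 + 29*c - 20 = (c - 5)*(c - 4)*(c - 1)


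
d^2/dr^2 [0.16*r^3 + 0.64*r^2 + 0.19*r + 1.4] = 0.96*r + 1.28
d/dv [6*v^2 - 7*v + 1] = 12*v - 7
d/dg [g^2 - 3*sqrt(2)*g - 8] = 2*g - 3*sqrt(2)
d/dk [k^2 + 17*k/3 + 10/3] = 2*k + 17/3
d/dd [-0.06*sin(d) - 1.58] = -0.06*cos(d)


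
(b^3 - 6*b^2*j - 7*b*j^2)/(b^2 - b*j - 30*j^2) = b*(-b^2 + 6*b*j + 7*j^2)/(-b^2 + b*j + 30*j^2)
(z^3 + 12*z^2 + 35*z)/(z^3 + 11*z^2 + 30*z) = (z + 7)/(z + 6)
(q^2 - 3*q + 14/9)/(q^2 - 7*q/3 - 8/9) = (-9*q^2 + 27*q - 14)/(-9*q^2 + 21*q + 8)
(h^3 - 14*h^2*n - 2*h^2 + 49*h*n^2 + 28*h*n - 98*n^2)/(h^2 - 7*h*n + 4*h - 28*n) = (h^2 - 7*h*n - 2*h + 14*n)/(h + 4)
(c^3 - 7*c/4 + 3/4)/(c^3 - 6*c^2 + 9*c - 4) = (c^2 + c - 3/4)/(c^2 - 5*c + 4)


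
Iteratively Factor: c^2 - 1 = (c + 1)*(c - 1)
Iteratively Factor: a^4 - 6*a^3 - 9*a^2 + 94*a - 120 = (a + 4)*(a^3 - 10*a^2 + 31*a - 30) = (a - 5)*(a + 4)*(a^2 - 5*a + 6) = (a - 5)*(a - 3)*(a + 4)*(a - 2)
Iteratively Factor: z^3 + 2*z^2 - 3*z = (z - 1)*(z^2 + 3*z) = (z - 1)*(z + 3)*(z)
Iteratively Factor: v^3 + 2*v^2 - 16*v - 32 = (v - 4)*(v^2 + 6*v + 8) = (v - 4)*(v + 4)*(v + 2)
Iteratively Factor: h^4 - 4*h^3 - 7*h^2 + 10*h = (h - 1)*(h^3 - 3*h^2 - 10*h) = (h - 5)*(h - 1)*(h^2 + 2*h) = (h - 5)*(h - 1)*(h + 2)*(h)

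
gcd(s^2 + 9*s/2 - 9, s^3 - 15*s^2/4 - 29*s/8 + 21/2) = s - 3/2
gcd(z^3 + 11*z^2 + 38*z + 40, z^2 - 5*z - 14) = z + 2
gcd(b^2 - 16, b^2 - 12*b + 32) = b - 4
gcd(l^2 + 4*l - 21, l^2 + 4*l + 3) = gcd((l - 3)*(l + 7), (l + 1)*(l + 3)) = 1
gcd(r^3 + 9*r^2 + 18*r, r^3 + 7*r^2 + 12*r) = r^2 + 3*r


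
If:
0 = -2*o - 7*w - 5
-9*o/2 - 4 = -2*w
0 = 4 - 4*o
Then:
No Solution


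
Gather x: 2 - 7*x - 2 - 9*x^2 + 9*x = -9*x^2 + 2*x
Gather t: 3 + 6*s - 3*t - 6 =6*s - 3*t - 3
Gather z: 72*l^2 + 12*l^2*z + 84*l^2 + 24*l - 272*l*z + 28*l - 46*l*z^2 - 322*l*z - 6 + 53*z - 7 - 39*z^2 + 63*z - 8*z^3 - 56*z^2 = 156*l^2 + 52*l - 8*z^3 + z^2*(-46*l - 95) + z*(12*l^2 - 594*l + 116) - 13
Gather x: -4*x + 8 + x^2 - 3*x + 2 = x^2 - 7*x + 10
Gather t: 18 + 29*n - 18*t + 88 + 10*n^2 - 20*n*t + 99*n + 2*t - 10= 10*n^2 + 128*n + t*(-20*n - 16) + 96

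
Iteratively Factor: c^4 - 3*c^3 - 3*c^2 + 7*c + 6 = (c + 1)*(c^3 - 4*c^2 + c + 6) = (c - 2)*(c + 1)*(c^2 - 2*c - 3) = (c - 3)*(c - 2)*(c + 1)*(c + 1)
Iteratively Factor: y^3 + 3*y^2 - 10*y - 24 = (y + 4)*(y^2 - y - 6) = (y - 3)*(y + 4)*(y + 2)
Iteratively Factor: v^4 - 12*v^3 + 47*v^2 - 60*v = (v - 3)*(v^3 - 9*v^2 + 20*v) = (v - 5)*(v - 3)*(v^2 - 4*v) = v*(v - 5)*(v - 3)*(v - 4)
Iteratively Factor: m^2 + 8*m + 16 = (m + 4)*(m + 4)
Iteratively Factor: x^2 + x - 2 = (x + 2)*(x - 1)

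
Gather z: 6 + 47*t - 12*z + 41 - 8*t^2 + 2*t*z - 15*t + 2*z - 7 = -8*t^2 + 32*t + z*(2*t - 10) + 40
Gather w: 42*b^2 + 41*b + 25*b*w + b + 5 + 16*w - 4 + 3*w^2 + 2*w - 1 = 42*b^2 + 42*b + 3*w^2 + w*(25*b + 18)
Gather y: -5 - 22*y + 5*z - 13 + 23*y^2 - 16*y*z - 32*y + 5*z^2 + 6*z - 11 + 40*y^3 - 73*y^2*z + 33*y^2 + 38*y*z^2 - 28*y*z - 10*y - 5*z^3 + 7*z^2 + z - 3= 40*y^3 + y^2*(56 - 73*z) + y*(38*z^2 - 44*z - 64) - 5*z^3 + 12*z^2 + 12*z - 32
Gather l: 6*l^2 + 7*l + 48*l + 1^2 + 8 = 6*l^2 + 55*l + 9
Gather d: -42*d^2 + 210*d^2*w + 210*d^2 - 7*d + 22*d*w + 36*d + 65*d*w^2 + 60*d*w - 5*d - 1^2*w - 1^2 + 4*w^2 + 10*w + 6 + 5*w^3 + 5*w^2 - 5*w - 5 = d^2*(210*w + 168) + d*(65*w^2 + 82*w + 24) + 5*w^3 + 9*w^2 + 4*w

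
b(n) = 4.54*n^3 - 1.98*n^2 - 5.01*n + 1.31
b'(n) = 13.62*n^2 - 3.96*n - 5.01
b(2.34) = 36.92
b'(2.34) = 60.30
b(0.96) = -1.31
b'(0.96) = 3.74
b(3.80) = 202.80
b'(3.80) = 176.61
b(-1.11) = -1.78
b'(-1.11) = 16.17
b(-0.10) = 1.79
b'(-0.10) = -4.48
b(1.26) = 0.94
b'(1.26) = 11.62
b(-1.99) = -32.34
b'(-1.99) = 56.81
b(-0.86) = 1.27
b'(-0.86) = 8.47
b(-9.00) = -3423.64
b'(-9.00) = 1133.85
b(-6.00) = -1020.55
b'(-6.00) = 509.07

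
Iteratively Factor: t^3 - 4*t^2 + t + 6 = (t + 1)*(t^2 - 5*t + 6) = (t - 2)*(t + 1)*(t - 3)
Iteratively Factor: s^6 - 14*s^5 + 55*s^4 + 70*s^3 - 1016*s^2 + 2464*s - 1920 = (s - 4)*(s^5 - 10*s^4 + 15*s^3 + 130*s^2 - 496*s + 480) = (s - 5)*(s - 4)*(s^4 - 5*s^3 - 10*s^2 + 80*s - 96) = (s - 5)*(s - 4)*(s - 2)*(s^3 - 3*s^2 - 16*s + 48) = (s - 5)*(s - 4)^2*(s - 2)*(s^2 + s - 12) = (s - 5)*(s - 4)^2*(s - 2)*(s + 4)*(s - 3)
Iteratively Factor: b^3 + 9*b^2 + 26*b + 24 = (b + 4)*(b^2 + 5*b + 6) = (b + 3)*(b + 4)*(b + 2)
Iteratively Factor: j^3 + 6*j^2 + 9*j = (j)*(j^2 + 6*j + 9) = j*(j + 3)*(j + 3)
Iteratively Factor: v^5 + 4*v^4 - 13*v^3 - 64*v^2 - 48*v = (v + 3)*(v^4 + v^3 - 16*v^2 - 16*v) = (v + 1)*(v + 3)*(v^3 - 16*v) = (v - 4)*(v + 1)*(v + 3)*(v^2 + 4*v) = (v - 4)*(v + 1)*(v + 3)*(v + 4)*(v)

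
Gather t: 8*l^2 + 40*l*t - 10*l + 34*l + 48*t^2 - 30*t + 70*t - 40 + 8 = 8*l^2 + 24*l + 48*t^2 + t*(40*l + 40) - 32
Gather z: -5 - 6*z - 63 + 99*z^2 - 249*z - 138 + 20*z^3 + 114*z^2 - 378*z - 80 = 20*z^3 + 213*z^2 - 633*z - 286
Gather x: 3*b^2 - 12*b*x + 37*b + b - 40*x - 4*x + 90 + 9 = 3*b^2 + 38*b + x*(-12*b - 44) + 99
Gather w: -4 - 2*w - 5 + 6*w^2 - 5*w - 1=6*w^2 - 7*w - 10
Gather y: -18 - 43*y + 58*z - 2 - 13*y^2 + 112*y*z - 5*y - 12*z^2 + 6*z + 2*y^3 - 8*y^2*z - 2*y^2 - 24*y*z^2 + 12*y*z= 2*y^3 + y^2*(-8*z - 15) + y*(-24*z^2 + 124*z - 48) - 12*z^2 + 64*z - 20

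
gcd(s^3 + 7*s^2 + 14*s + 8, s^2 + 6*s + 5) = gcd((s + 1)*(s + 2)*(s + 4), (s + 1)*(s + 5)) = s + 1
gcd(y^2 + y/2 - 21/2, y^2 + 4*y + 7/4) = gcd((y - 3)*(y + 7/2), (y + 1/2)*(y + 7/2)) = y + 7/2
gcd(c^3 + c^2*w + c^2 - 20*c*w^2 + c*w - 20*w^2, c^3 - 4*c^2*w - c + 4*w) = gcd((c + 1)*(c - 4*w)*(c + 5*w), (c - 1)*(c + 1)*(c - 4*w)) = -c^2 + 4*c*w - c + 4*w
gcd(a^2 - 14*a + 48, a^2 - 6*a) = a - 6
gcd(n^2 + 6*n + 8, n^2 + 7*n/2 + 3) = n + 2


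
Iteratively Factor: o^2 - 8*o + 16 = (o - 4)*(o - 4)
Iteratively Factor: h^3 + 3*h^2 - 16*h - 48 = (h + 3)*(h^2 - 16) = (h - 4)*(h + 3)*(h + 4)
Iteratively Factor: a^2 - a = (a - 1)*(a)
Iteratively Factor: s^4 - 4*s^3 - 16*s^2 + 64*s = (s + 4)*(s^3 - 8*s^2 + 16*s) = (s - 4)*(s + 4)*(s^2 - 4*s) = (s - 4)^2*(s + 4)*(s)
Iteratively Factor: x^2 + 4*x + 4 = (x + 2)*(x + 2)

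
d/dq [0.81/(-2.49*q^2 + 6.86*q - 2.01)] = (4.0338*q - 5.5566)/(2.49*q^2 - 6.86*q + 2.01)^2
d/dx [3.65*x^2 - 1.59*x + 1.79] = 7.3*x - 1.59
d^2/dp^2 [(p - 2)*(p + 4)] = 2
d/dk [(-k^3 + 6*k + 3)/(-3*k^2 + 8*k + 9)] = (3*k^4 - 16*k^3 - 9*k^2 + 18*k + 30)/(9*k^4 - 48*k^3 + 10*k^2 + 144*k + 81)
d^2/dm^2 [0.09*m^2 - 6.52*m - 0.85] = 0.180000000000000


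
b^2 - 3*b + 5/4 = (b - 5/2)*(b - 1/2)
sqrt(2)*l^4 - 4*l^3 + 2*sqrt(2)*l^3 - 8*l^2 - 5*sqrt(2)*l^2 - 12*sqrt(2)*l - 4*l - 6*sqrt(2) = (l + 1)*(l - 3*sqrt(2))*(l + sqrt(2))*(sqrt(2)*l + sqrt(2))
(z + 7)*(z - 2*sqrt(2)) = z^2 - 2*sqrt(2)*z + 7*z - 14*sqrt(2)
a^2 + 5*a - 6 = (a - 1)*(a + 6)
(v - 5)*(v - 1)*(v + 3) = v^3 - 3*v^2 - 13*v + 15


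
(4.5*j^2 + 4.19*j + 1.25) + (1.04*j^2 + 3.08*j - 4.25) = 5.54*j^2 + 7.27*j - 3.0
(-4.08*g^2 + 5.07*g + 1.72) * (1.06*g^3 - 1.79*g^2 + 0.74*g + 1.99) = -4.3248*g^5 + 12.6774*g^4 - 10.2713*g^3 - 7.4462*g^2 + 11.3621*g + 3.4228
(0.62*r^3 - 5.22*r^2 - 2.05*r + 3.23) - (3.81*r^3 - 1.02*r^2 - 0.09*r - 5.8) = -3.19*r^3 - 4.2*r^2 - 1.96*r + 9.03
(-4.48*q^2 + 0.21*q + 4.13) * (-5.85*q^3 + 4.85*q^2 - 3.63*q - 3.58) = 26.208*q^5 - 22.9565*q^4 - 6.8796*q^3 + 35.3066*q^2 - 15.7437*q - 14.7854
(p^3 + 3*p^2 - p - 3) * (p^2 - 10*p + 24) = p^5 - 7*p^4 - 7*p^3 + 79*p^2 + 6*p - 72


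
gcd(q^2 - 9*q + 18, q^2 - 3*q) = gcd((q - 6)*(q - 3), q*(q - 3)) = q - 3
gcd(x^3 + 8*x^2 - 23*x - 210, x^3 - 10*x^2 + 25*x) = x - 5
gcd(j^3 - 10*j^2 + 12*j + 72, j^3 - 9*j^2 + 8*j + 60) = j^2 - 4*j - 12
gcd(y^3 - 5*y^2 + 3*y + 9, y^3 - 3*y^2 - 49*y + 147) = y - 3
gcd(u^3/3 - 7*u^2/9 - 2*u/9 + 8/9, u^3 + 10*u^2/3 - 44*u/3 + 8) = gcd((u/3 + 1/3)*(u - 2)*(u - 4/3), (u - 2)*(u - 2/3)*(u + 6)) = u - 2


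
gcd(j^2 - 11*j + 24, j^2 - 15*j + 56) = j - 8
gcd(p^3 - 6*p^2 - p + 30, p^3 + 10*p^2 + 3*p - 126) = p - 3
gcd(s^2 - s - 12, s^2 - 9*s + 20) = s - 4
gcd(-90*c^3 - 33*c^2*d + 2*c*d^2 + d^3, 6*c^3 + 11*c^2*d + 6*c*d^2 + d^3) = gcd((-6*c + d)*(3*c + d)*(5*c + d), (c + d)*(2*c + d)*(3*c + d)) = 3*c + d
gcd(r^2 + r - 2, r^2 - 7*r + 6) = r - 1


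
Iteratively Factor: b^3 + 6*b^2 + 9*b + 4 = (b + 1)*(b^2 + 5*b + 4) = (b + 1)^2*(b + 4)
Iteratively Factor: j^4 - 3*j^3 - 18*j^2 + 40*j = (j - 5)*(j^3 + 2*j^2 - 8*j) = (j - 5)*(j + 4)*(j^2 - 2*j) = j*(j - 5)*(j + 4)*(j - 2)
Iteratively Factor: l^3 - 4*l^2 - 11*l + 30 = (l - 5)*(l^2 + l - 6) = (l - 5)*(l - 2)*(l + 3)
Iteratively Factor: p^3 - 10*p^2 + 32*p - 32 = (p - 4)*(p^2 - 6*p + 8) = (p - 4)*(p - 2)*(p - 4)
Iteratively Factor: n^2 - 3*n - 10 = (n + 2)*(n - 5)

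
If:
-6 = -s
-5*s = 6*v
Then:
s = 6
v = -5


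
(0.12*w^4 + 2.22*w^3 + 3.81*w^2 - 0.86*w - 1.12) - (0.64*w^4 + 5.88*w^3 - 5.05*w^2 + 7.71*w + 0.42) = -0.52*w^4 - 3.66*w^3 + 8.86*w^2 - 8.57*w - 1.54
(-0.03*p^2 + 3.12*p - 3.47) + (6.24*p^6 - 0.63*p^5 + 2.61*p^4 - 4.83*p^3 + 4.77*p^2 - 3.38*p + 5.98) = 6.24*p^6 - 0.63*p^5 + 2.61*p^4 - 4.83*p^3 + 4.74*p^2 - 0.26*p + 2.51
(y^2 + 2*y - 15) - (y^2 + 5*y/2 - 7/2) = -y/2 - 23/2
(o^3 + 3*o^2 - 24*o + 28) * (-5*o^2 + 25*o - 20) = -5*o^5 + 10*o^4 + 175*o^3 - 800*o^2 + 1180*o - 560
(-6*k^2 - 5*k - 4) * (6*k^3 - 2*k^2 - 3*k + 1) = -36*k^5 - 18*k^4 + 4*k^3 + 17*k^2 + 7*k - 4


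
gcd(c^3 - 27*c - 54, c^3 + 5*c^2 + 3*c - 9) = c^2 + 6*c + 9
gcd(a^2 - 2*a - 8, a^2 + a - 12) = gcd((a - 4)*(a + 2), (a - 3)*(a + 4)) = 1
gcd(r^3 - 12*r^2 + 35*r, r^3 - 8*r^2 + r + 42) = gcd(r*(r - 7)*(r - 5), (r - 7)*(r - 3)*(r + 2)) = r - 7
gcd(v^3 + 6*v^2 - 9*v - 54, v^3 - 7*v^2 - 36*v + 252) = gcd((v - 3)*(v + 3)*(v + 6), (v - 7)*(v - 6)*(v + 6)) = v + 6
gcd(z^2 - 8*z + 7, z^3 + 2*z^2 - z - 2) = z - 1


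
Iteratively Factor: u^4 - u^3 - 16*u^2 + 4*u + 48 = (u + 3)*(u^3 - 4*u^2 - 4*u + 16) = (u + 2)*(u + 3)*(u^2 - 6*u + 8) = (u - 4)*(u + 2)*(u + 3)*(u - 2)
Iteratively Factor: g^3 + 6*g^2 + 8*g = (g + 4)*(g^2 + 2*g) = (g + 2)*(g + 4)*(g)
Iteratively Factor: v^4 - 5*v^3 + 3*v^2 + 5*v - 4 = (v - 1)*(v^3 - 4*v^2 - v + 4) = (v - 1)^2*(v^2 - 3*v - 4) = (v - 1)^2*(v + 1)*(v - 4)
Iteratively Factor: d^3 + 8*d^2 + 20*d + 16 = (d + 2)*(d^2 + 6*d + 8) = (d + 2)^2*(d + 4)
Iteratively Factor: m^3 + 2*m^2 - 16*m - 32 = (m + 2)*(m^2 - 16) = (m + 2)*(m + 4)*(m - 4)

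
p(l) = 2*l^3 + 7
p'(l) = 6*l^2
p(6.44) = 541.18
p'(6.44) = 248.84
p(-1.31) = 2.50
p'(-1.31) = 10.30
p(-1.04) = 4.75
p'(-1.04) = 6.49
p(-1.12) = 4.19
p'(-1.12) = 7.53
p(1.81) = 18.86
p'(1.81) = 19.66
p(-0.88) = 5.64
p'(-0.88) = 4.65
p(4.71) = 215.97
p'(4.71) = 133.10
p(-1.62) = -1.50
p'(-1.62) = 15.75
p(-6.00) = -425.00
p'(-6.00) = 216.00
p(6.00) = 439.00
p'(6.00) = 216.00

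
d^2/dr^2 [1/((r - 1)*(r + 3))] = 2*((r - 1)^2 + (r - 1)*(r + 3) + (r + 3)^2)/((r - 1)^3*(r + 3)^3)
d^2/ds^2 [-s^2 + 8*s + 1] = -2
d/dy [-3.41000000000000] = 0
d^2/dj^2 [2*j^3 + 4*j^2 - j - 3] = 12*j + 8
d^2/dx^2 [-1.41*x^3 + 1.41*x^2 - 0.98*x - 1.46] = 2.82 - 8.46*x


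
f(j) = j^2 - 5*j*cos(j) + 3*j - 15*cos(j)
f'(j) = 5*j*sin(j) + 2*j + 15*sin(j) - 5*cos(j) + 3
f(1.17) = -3.26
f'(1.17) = 22.59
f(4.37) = 44.58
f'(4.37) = -21.29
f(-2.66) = 0.60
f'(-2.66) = 1.32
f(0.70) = -11.56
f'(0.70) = 12.49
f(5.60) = 14.81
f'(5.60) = -16.82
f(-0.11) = -14.68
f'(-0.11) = -3.78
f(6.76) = 22.62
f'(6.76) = 34.47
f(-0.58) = -11.52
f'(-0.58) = -8.97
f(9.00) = 162.67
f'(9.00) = 50.28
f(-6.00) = 32.40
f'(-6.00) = -17.99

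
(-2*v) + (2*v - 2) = -2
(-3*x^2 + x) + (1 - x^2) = -4*x^2 + x + 1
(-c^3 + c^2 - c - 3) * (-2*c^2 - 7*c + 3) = 2*c^5 + 5*c^4 - 8*c^3 + 16*c^2 + 18*c - 9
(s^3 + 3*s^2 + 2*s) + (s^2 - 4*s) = s^3 + 4*s^2 - 2*s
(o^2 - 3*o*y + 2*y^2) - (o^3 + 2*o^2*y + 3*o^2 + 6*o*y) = -o^3 - 2*o^2*y - 2*o^2 - 9*o*y + 2*y^2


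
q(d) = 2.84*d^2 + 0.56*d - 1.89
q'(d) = 5.68*d + 0.56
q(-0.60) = -1.20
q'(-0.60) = -2.85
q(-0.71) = -0.86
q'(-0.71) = -3.47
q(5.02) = 72.49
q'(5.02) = 29.07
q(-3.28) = 26.83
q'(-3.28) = -18.07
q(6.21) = 111.11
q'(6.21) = 35.83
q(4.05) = 46.96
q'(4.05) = 23.56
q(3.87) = 42.81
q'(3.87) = 22.54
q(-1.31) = 2.25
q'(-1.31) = -6.88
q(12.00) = 413.79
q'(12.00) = 68.72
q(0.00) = -1.89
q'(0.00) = 0.56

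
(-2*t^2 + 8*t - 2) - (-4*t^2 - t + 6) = 2*t^2 + 9*t - 8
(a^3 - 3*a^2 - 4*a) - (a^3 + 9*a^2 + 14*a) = -12*a^2 - 18*a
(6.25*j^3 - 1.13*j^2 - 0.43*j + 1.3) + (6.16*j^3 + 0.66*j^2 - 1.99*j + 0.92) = 12.41*j^3 - 0.47*j^2 - 2.42*j + 2.22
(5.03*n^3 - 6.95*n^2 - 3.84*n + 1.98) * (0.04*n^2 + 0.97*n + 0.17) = 0.2012*n^5 + 4.6011*n^4 - 6.04*n^3 - 4.8271*n^2 + 1.2678*n + 0.3366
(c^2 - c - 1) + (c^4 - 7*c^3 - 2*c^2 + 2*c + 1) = c^4 - 7*c^3 - c^2 + c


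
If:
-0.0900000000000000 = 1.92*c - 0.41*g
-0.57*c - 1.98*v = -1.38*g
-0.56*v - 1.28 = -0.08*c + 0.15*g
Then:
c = -0.61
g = -2.64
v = -1.67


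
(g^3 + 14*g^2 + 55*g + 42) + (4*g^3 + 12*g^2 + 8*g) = 5*g^3 + 26*g^2 + 63*g + 42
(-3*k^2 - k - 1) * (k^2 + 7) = -3*k^4 - k^3 - 22*k^2 - 7*k - 7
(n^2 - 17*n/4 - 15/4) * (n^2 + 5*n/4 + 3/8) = n^4 - 3*n^3 - 139*n^2/16 - 201*n/32 - 45/32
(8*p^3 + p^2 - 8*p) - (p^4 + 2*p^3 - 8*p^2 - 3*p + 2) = -p^4 + 6*p^3 + 9*p^2 - 5*p - 2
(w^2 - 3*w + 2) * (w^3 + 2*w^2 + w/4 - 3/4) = w^5 - w^4 - 15*w^3/4 + 5*w^2/2 + 11*w/4 - 3/2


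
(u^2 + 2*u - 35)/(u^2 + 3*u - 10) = (u^2 + 2*u - 35)/(u^2 + 3*u - 10)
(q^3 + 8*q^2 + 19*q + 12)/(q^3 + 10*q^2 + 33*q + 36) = (q + 1)/(q + 3)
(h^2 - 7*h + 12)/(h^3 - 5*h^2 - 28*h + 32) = (h^2 - 7*h + 12)/(h^3 - 5*h^2 - 28*h + 32)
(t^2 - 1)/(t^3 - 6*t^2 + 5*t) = (t + 1)/(t*(t - 5))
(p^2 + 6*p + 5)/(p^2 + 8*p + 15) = (p + 1)/(p + 3)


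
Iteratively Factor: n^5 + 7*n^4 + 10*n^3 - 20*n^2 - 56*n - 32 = (n + 4)*(n^4 + 3*n^3 - 2*n^2 - 12*n - 8) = (n + 1)*(n + 4)*(n^3 + 2*n^2 - 4*n - 8) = (n + 1)*(n + 2)*(n + 4)*(n^2 - 4) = (n + 1)*(n + 2)^2*(n + 4)*(n - 2)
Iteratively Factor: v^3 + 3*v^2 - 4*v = (v + 4)*(v^2 - v) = v*(v + 4)*(v - 1)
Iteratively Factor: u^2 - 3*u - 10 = (u - 5)*(u + 2)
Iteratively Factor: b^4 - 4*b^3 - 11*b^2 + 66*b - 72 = (b - 2)*(b^3 - 2*b^2 - 15*b + 36) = (b - 2)*(b + 4)*(b^2 - 6*b + 9) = (b - 3)*(b - 2)*(b + 4)*(b - 3)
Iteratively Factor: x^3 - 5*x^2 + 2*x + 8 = (x - 4)*(x^2 - x - 2) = (x - 4)*(x - 2)*(x + 1)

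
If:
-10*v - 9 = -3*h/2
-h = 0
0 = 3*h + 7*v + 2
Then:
No Solution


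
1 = 1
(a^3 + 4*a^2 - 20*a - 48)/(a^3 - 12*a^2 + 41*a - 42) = (a^3 + 4*a^2 - 20*a - 48)/(a^3 - 12*a^2 + 41*a - 42)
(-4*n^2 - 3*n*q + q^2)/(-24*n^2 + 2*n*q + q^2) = (n + q)/(6*n + q)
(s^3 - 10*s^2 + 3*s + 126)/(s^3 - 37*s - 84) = (s - 6)/(s + 4)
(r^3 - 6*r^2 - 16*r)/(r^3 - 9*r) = (r^2 - 6*r - 16)/(r^2 - 9)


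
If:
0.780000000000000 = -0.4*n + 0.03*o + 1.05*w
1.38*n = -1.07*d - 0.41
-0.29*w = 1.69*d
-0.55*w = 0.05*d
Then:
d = 0.00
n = -0.30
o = 22.04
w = 0.00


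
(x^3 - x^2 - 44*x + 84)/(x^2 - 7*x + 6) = (x^2 + 5*x - 14)/(x - 1)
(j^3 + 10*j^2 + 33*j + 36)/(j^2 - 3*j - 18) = (j^2 + 7*j + 12)/(j - 6)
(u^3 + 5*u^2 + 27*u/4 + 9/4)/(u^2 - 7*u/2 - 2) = (2*u^2 + 9*u + 9)/(2*(u - 4))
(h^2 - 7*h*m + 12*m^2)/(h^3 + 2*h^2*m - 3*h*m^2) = (h^2 - 7*h*m + 12*m^2)/(h*(h^2 + 2*h*m - 3*m^2))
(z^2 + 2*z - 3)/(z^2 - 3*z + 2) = (z + 3)/(z - 2)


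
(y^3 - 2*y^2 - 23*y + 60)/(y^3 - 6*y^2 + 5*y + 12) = (y + 5)/(y + 1)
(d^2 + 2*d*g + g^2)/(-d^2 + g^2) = (-d - g)/(d - g)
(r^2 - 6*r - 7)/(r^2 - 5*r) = (r^2 - 6*r - 7)/(r*(r - 5))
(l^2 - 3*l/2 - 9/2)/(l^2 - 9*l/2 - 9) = (l - 3)/(l - 6)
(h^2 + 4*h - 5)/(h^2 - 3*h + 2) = (h + 5)/(h - 2)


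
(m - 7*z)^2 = m^2 - 14*m*z + 49*z^2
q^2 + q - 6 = (q - 2)*(q + 3)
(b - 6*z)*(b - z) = b^2 - 7*b*z + 6*z^2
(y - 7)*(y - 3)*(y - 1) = y^3 - 11*y^2 + 31*y - 21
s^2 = s^2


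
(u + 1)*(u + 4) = u^2 + 5*u + 4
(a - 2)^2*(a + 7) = a^3 + 3*a^2 - 24*a + 28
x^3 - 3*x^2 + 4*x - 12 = (x - 3)*(x - 2*I)*(x + 2*I)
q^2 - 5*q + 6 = (q - 3)*(q - 2)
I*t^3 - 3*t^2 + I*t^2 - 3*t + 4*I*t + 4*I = (t + 1)*(t + 4*I)*(I*t + 1)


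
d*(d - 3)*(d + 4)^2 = d^4 + 5*d^3 - 8*d^2 - 48*d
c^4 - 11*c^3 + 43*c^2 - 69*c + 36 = (c - 4)*(c - 3)^2*(c - 1)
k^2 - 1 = (k - 1)*(k + 1)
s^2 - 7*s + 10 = (s - 5)*(s - 2)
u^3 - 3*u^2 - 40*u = u*(u - 8)*(u + 5)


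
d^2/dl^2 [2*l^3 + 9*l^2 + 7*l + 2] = 12*l + 18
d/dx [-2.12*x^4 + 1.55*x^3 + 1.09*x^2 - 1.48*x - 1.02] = -8.48*x^3 + 4.65*x^2 + 2.18*x - 1.48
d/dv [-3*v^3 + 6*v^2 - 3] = 3*v*(4 - 3*v)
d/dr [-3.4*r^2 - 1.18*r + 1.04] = -6.8*r - 1.18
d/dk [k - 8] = 1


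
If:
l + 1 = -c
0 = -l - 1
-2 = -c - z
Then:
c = 0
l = -1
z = 2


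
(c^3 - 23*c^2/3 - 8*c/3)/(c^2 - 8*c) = c + 1/3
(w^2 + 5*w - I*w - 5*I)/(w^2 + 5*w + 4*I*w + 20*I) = (w - I)/(w + 4*I)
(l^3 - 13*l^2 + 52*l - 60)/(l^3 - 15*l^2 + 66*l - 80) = (l - 6)/(l - 8)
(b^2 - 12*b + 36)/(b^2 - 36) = (b - 6)/(b + 6)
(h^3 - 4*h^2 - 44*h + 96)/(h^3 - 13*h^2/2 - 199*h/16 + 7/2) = 16*(h^2 + 4*h - 12)/(16*h^2 + 24*h - 7)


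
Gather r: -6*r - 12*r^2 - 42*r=-12*r^2 - 48*r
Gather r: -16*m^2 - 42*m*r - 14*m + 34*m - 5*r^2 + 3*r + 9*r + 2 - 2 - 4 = -16*m^2 + 20*m - 5*r^2 + r*(12 - 42*m) - 4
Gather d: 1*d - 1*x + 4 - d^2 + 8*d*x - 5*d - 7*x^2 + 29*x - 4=-d^2 + d*(8*x - 4) - 7*x^2 + 28*x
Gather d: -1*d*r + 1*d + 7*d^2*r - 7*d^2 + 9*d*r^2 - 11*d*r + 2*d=d^2*(7*r - 7) + d*(9*r^2 - 12*r + 3)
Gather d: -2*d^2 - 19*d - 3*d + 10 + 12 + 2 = -2*d^2 - 22*d + 24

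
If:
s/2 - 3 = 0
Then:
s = 6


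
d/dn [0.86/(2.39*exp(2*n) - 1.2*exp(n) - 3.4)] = (1.032 - 4.1108*exp(n))*exp(n)/(-2.39*exp(2*n) + 1.2*exp(n) + 3.4)^2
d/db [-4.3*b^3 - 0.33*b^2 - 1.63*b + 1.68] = -12.9*b^2 - 0.66*b - 1.63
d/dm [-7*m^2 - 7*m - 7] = -14*m - 7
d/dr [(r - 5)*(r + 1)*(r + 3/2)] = 3*r^2 - 5*r - 11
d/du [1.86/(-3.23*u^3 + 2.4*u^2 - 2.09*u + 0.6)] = (18.0234*u^2 - 8.928*u + 3.8874)/(3.23*u^3 - 2.4*u^2 + 2.09*u - 0.6)^2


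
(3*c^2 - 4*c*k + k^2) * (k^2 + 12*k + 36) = 3*c^2*k^2 + 36*c^2*k + 108*c^2 - 4*c*k^3 - 48*c*k^2 - 144*c*k + k^4 + 12*k^3 + 36*k^2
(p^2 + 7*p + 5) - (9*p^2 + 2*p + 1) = -8*p^2 + 5*p + 4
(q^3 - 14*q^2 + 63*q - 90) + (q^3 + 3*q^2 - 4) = 2*q^3 - 11*q^2 + 63*q - 94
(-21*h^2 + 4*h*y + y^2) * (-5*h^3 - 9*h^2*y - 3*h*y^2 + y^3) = 105*h^5 + 169*h^4*y + 22*h^3*y^2 - 42*h^2*y^3 + h*y^4 + y^5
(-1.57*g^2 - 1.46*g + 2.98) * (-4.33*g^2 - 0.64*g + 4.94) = 6.7981*g^4 + 7.3266*g^3 - 19.7248*g^2 - 9.1196*g + 14.7212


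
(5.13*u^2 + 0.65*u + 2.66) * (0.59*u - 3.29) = 3.0267*u^3 - 16.4942*u^2 - 0.5691*u - 8.7514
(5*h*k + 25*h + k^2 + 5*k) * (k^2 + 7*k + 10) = 5*h*k^3 + 60*h*k^2 + 225*h*k + 250*h + k^4 + 12*k^3 + 45*k^2 + 50*k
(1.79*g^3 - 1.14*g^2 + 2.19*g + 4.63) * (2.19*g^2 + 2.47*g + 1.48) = 3.9201*g^5 + 1.9247*g^4 + 4.6295*g^3 + 13.8618*g^2 + 14.6773*g + 6.8524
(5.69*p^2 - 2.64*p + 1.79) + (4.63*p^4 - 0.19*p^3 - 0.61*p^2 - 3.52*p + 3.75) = 4.63*p^4 - 0.19*p^3 + 5.08*p^2 - 6.16*p + 5.54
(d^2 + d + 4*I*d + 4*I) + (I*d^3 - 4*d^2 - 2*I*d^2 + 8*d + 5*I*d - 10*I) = I*d^3 - 3*d^2 - 2*I*d^2 + 9*d + 9*I*d - 6*I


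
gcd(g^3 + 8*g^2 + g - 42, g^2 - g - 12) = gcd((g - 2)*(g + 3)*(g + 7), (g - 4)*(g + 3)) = g + 3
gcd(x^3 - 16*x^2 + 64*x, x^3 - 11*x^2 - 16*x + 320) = x^2 - 16*x + 64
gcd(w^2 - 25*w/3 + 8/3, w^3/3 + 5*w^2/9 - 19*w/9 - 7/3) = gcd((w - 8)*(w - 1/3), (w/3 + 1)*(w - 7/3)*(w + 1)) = 1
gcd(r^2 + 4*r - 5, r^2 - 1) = r - 1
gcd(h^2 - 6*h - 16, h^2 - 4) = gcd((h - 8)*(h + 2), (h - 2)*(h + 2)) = h + 2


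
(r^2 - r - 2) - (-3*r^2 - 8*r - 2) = 4*r^2 + 7*r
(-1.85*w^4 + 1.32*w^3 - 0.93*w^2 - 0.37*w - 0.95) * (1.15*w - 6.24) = -2.1275*w^5 + 13.062*w^4 - 9.3063*w^3 + 5.3777*w^2 + 1.2163*w + 5.928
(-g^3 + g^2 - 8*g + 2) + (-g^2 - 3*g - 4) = -g^3 - 11*g - 2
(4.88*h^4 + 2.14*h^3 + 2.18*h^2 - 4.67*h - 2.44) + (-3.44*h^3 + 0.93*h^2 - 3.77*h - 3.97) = 4.88*h^4 - 1.3*h^3 + 3.11*h^2 - 8.44*h - 6.41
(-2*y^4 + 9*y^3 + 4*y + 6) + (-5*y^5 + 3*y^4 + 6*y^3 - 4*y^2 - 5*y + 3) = -5*y^5 + y^4 + 15*y^3 - 4*y^2 - y + 9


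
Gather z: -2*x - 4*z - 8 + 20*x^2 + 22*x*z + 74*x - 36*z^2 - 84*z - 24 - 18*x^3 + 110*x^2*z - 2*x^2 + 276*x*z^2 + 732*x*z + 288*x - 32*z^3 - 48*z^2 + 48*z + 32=-18*x^3 + 18*x^2 + 360*x - 32*z^3 + z^2*(276*x - 84) + z*(110*x^2 + 754*x - 40)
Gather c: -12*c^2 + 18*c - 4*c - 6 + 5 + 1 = -12*c^2 + 14*c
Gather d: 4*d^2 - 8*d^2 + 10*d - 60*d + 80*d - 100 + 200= -4*d^2 + 30*d + 100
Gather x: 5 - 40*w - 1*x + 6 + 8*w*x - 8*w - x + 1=-48*w + x*(8*w - 2) + 12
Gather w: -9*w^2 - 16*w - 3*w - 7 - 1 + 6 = -9*w^2 - 19*w - 2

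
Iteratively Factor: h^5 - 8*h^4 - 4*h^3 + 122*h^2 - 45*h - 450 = (h + 3)*(h^4 - 11*h^3 + 29*h^2 + 35*h - 150) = (h - 5)*(h + 3)*(h^3 - 6*h^2 - h + 30) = (h - 5)*(h + 2)*(h + 3)*(h^2 - 8*h + 15) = (h - 5)*(h - 3)*(h + 2)*(h + 3)*(h - 5)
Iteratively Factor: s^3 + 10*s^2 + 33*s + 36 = (s + 3)*(s^2 + 7*s + 12) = (s + 3)*(s + 4)*(s + 3)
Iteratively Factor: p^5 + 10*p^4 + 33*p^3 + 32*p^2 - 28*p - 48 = (p + 2)*(p^4 + 8*p^3 + 17*p^2 - 2*p - 24) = (p + 2)*(p + 3)*(p^3 + 5*p^2 + 2*p - 8) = (p + 2)*(p + 3)*(p + 4)*(p^2 + p - 2) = (p - 1)*(p + 2)*(p + 3)*(p + 4)*(p + 2)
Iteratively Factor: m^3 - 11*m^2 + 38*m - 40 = (m - 5)*(m^2 - 6*m + 8) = (m - 5)*(m - 4)*(m - 2)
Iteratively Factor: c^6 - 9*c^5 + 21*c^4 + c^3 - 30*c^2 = (c - 5)*(c^5 - 4*c^4 + c^3 + 6*c^2) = c*(c - 5)*(c^4 - 4*c^3 + c^2 + 6*c) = c*(c - 5)*(c - 2)*(c^3 - 2*c^2 - 3*c) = c*(c - 5)*(c - 3)*(c - 2)*(c^2 + c) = c^2*(c - 5)*(c - 3)*(c - 2)*(c + 1)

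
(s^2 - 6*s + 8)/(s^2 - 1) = (s^2 - 6*s + 8)/(s^2 - 1)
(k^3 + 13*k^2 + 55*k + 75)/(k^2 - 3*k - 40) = (k^2 + 8*k + 15)/(k - 8)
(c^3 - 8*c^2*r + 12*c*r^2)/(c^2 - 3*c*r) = (c^2 - 8*c*r + 12*r^2)/(c - 3*r)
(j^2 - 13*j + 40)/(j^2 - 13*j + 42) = (j^2 - 13*j + 40)/(j^2 - 13*j + 42)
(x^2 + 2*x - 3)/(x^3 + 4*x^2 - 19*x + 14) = (x + 3)/(x^2 + 5*x - 14)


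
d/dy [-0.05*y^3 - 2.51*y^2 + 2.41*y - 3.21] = -0.15*y^2 - 5.02*y + 2.41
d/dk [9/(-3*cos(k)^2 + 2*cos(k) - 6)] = 18*(1 - 3*cos(k))*sin(k)/(3*cos(k)^2 - 2*cos(k) + 6)^2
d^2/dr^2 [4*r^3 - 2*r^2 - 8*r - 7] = 24*r - 4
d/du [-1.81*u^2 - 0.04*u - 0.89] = -3.62*u - 0.04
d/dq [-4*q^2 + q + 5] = 1 - 8*q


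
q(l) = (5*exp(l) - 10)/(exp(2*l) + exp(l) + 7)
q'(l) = (5*exp(l) - 10)*(-2*exp(2*l) - exp(l))/(exp(2*l) + exp(l) + 7)^2 + 5*exp(l)/(exp(2*l) + exp(l) + 7)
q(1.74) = 0.41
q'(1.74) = -0.01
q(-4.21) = -1.41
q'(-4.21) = 0.01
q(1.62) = 0.41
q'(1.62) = 0.07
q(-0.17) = -0.68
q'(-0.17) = 0.67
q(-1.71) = -1.26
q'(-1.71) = 0.17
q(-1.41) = -1.20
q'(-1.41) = 0.23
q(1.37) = 0.37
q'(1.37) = 0.26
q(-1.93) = -1.29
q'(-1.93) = 0.14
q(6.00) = 0.01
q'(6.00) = -0.01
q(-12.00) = -1.43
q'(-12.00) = 0.00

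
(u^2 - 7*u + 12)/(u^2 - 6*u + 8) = (u - 3)/(u - 2)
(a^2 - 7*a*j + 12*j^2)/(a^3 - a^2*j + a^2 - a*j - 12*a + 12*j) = (a^2 - 7*a*j + 12*j^2)/(a^3 - a^2*j + a^2 - a*j - 12*a + 12*j)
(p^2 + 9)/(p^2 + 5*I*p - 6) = (p - 3*I)/(p + 2*I)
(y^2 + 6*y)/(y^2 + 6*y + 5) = y*(y + 6)/(y^2 + 6*y + 5)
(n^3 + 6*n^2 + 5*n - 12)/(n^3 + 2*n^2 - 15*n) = (n^3 + 6*n^2 + 5*n - 12)/(n*(n^2 + 2*n - 15))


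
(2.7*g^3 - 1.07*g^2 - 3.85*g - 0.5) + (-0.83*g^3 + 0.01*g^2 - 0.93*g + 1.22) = 1.87*g^3 - 1.06*g^2 - 4.78*g + 0.72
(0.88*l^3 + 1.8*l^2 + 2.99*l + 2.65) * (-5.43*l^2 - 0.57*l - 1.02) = -4.7784*l^5 - 10.2756*l^4 - 18.1593*l^3 - 17.9298*l^2 - 4.5603*l - 2.703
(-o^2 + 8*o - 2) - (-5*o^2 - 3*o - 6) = 4*o^2 + 11*o + 4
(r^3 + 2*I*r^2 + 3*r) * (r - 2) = r^4 - 2*r^3 + 2*I*r^3 + 3*r^2 - 4*I*r^2 - 6*r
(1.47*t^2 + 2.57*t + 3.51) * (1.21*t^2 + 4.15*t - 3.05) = 1.7787*t^4 + 9.2102*t^3 + 10.4291*t^2 + 6.728*t - 10.7055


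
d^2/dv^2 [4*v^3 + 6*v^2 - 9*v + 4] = 24*v + 12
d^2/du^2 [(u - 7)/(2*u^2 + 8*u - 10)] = (3*(1 - u)*(u^2 + 4*u - 5) + 4*(u - 7)*(u + 2)^2)/(u^2 + 4*u - 5)^3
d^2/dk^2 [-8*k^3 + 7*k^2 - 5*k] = 14 - 48*k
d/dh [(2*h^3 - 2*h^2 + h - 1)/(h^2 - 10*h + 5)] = (2*h^4 - 40*h^3 + 49*h^2 - 18*h - 5)/(h^4 - 20*h^3 + 110*h^2 - 100*h + 25)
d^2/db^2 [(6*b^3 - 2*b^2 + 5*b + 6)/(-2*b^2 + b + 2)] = 4*(-23*b^3 - 42*b^2 - 48*b - 6)/(8*b^6 - 12*b^5 - 18*b^4 + 23*b^3 + 18*b^2 - 12*b - 8)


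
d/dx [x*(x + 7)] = 2*x + 7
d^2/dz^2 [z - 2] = 0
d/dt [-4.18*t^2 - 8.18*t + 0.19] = -8.36*t - 8.18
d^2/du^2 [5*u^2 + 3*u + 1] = 10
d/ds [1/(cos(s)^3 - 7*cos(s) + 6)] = (3*cos(s)^2 - 7)*sin(s)/(cos(s)^3 - 7*cos(s) + 6)^2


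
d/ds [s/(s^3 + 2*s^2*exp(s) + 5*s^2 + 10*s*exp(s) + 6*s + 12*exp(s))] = (s^3 + 2*s^2*exp(s) + 5*s^2 - s*(2*s^2*exp(s) + 3*s^2 + 14*s*exp(s) + 10*s + 22*exp(s) + 6) + 10*s*exp(s) + 6*s + 12*exp(s))/(s^3 + 2*s^2*exp(s) + 5*s^2 + 10*s*exp(s) + 6*s + 12*exp(s))^2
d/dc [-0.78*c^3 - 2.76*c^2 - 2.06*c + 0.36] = -2.34*c^2 - 5.52*c - 2.06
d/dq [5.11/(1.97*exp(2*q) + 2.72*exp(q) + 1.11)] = (-20.1334*exp(q) - 13.8992)*exp(q)/(1.97*exp(2*q) + 2.72*exp(q) + 1.11)^2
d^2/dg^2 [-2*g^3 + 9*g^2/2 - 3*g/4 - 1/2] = 9 - 12*g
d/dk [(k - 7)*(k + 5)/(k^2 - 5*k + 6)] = (-3*k^2 + 82*k - 187)/(k^4 - 10*k^3 + 37*k^2 - 60*k + 36)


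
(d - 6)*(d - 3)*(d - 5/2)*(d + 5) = d^4 - 13*d^3/2 - 17*d^2 + 315*d/2 - 225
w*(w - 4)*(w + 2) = w^3 - 2*w^2 - 8*w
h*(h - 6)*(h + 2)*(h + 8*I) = h^4 - 4*h^3 + 8*I*h^3 - 12*h^2 - 32*I*h^2 - 96*I*h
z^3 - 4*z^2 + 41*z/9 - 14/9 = (z - 7/3)*(z - 1)*(z - 2/3)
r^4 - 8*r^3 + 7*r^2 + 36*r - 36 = (r - 6)*(r - 3)*(r - 1)*(r + 2)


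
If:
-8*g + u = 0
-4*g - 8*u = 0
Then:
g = 0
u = 0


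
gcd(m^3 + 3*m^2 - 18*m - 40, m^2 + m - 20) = m^2 + m - 20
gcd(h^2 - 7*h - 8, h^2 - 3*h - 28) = 1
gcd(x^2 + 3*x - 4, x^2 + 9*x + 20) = x + 4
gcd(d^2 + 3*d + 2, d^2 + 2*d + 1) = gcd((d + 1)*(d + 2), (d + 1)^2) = d + 1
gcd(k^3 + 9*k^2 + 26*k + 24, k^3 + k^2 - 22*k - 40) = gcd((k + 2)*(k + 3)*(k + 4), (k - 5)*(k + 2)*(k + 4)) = k^2 + 6*k + 8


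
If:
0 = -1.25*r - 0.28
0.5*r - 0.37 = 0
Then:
No Solution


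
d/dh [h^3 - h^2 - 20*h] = 3*h^2 - 2*h - 20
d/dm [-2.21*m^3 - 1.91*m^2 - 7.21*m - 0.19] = -6.63*m^2 - 3.82*m - 7.21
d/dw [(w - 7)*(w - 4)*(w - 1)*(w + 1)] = 4*w^3 - 33*w^2 + 54*w + 11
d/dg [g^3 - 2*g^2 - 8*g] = 3*g^2 - 4*g - 8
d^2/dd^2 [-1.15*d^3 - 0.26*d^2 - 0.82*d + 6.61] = -6.9*d - 0.52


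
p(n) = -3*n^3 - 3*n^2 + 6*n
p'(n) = -9*n^2 - 6*n + 6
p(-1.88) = -1.95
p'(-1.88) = -14.53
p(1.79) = -16.08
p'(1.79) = -33.58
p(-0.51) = -3.44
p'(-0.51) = 6.72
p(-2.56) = 15.31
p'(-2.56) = -37.62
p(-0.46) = -3.10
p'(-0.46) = 6.86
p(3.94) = -206.42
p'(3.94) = -157.35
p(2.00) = -24.00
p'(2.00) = -42.00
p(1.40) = -5.71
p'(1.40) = -20.04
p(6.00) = -720.00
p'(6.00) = -354.00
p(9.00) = -2376.00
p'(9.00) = -777.00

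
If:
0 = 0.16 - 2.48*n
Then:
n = 0.06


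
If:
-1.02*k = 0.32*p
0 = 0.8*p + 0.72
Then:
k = 0.28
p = -0.90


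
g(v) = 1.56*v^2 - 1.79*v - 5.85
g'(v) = 3.12*v - 1.79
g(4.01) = 12.06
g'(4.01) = 10.72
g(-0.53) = -4.46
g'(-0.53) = -3.44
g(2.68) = 0.56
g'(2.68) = 6.57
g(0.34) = -6.28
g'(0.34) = -0.73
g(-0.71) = -3.79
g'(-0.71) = -4.01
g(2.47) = -0.75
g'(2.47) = 5.92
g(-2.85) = 11.92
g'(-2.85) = -10.68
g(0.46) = -6.34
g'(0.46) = -0.35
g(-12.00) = 240.27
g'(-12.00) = -39.23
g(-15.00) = 372.00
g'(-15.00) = -48.59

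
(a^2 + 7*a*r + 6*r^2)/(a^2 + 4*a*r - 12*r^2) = (-a - r)/(-a + 2*r)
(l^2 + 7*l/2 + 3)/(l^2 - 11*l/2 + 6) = (2*l^2 + 7*l + 6)/(2*l^2 - 11*l + 12)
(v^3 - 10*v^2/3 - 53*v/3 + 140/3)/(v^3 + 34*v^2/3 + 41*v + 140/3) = (3*v^2 - 22*v + 35)/(3*v^2 + 22*v + 35)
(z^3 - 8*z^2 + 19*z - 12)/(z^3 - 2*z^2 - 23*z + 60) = (z - 1)/(z + 5)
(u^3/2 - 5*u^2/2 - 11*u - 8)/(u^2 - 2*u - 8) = (u^2 - 7*u - 8)/(2*(u - 4))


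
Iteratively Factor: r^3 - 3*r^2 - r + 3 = (r - 1)*(r^2 - 2*r - 3) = (r - 3)*(r - 1)*(r + 1)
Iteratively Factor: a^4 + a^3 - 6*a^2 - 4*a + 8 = (a + 2)*(a^3 - a^2 - 4*a + 4) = (a + 2)^2*(a^2 - 3*a + 2) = (a - 2)*(a + 2)^2*(a - 1)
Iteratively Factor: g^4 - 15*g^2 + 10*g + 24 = (g - 2)*(g^3 + 2*g^2 - 11*g - 12) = (g - 2)*(g + 1)*(g^2 + g - 12) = (g - 3)*(g - 2)*(g + 1)*(g + 4)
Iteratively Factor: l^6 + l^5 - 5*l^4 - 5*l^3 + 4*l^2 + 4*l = (l + 1)*(l^5 - 5*l^3 + 4*l) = (l - 2)*(l + 1)*(l^4 + 2*l^3 - l^2 - 2*l) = (l - 2)*(l + 1)^2*(l^3 + l^2 - 2*l) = l*(l - 2)*(l + 1)^2*(l^2 + l - 2) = l*(l - 2)*(l - 1)*(l + 1)^2*(l + 2)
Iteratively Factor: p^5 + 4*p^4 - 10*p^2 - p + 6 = (p - 1)*(p^4 + 5*p^3 + 5*p^2 - 5*p - 6) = (p - 1)*(p + 1)*(p^3 + 4*p^2 + p - 6) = (p - 1)*(p + 1)*(p + 2)*(p^2 + 2*p - 3) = (p - 1)*(p + 1)*(p + 2)*(p + 3)*(p - 1)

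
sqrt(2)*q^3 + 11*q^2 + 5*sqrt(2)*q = q*(q + 5*sqrt(2))*(sqrt(2)*q + 1)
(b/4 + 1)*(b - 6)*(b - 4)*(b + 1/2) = b^4/4 - 11*b^3/8 - 19*b^2/4 + 22*b + 12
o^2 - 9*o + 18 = (o - 6)*(o - 3)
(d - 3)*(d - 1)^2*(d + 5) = d^4 - 18*d^2 + 32*d - 15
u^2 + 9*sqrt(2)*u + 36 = (u + 3*sqrt(2))*(u + 6*sqrt(2))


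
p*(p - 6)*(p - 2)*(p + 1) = p^4 - 7*p^3 + 4*p^2 + 12*p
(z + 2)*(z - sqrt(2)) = z^2 - sqrt(2)*z + 2*z - 2*sqrt(2)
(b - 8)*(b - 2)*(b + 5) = b^3 - 5*b^2 - 34*b + 80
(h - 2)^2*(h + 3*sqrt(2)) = h^3 - 4*h^2 + 3*sqrt(2)*h^2 - 12*sqrt(2)*h + 4*h + 12*sqrt(2)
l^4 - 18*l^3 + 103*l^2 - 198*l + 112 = (l - 8)*(l - 7)*(l - 2)*(l - 1)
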